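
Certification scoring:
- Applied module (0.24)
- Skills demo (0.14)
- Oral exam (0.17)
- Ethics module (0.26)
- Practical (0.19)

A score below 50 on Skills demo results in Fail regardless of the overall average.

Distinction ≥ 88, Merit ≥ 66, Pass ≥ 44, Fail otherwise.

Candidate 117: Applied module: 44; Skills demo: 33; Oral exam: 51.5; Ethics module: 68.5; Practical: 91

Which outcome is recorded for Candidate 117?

Skills demo score 33 < 50: minimum not met.
Weighted total:
  Applied module 44 × 0.24 = 10.56
  Skills demo 33 × 0.14 = 4.62
  Oral exam 51.5 × 0.17 = 8.755
  Ethics module 68.5 × 0.26 = 17.81
  Practical 91 × 0.19 = 17.29
Sum = 59.035
Because the Skills demo minimum was not met, the result is Fail.

Fail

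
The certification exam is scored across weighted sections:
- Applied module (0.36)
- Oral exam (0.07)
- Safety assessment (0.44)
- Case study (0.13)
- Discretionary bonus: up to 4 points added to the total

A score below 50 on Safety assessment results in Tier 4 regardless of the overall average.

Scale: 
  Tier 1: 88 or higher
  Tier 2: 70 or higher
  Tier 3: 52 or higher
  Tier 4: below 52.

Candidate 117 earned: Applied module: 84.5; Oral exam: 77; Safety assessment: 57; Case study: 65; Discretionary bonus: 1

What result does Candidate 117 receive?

Tier 2

Safety assessment score 57 ≥ 50: minimum met.
Weighted total:
  Applied module 84.5 × 0.36 = 30.42
  Oral exam 77 × 0.07 = 5.39
  Safety assessment 57 × 0.44 = 25.08
  Case study 65 × 0.13 = 8.45
Sum = 69.34
Discretionary bonus: 69.34 + 1 = 70.34
70.34 is ≥ 70 and < 88 → Tier 2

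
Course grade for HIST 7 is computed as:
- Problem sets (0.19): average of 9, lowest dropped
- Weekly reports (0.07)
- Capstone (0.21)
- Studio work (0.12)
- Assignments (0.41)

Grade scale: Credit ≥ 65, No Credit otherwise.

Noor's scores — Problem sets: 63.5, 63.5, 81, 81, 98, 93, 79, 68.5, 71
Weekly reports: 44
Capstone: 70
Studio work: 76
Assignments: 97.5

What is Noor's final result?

Credit

Problem sets: drop 63.5 → average of remaining 8 = 635/8 = 79.375
Weighted total:
  Problem sets 79.375 × 0.19 = 15.08125
  Weekly reports 44 × 0.07 = 3.08
  Capstone 70 × 0.21 = 14.7
  Studio work 76 × 0.12 = 9.12
  Assignments 97.5 × 0.41 = 39.975
Sum = 81.95625
81.95625 ≥ 65 → Credit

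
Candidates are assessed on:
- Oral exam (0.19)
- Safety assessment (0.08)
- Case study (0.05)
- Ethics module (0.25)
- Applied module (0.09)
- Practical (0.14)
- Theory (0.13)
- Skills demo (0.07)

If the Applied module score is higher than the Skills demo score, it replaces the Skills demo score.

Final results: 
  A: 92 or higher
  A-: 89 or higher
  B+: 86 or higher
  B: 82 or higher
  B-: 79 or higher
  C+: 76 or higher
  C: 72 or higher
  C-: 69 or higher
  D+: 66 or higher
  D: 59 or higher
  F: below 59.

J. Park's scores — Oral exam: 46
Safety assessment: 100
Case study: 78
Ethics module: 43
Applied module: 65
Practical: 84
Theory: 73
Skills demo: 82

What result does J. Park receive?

Applied module (65) ≤ Skills demo (82), so Skills demo stays at 82.
Weighted total:
  Oral exam 46 × 0.19 = 8.74
  Safety assessment 100 × 0.08 = 8
  Case study 78 × 0.05 = 3.9
  Ethics module 43 × 0.25 = 10.75
  Applied module 65 × 0.09 = 5.85
  Practical 84 × 0.14 = 11.76
  Theory 73 × 0.13 = 9.49
  Skills demo 82 × 0.07 = 5.74
Sum = 64.23
64.23 is ≥ 59 and < 66 → D

D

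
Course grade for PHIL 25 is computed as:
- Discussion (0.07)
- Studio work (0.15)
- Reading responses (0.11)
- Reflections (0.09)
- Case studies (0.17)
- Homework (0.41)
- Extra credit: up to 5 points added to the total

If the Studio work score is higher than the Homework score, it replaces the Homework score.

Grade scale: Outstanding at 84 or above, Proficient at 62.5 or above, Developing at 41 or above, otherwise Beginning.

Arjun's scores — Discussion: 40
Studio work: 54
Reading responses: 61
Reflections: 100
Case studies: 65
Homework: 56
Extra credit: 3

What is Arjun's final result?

Studio work (54) ≤ Homework (56), so Homework stays at 56.
Weighted total:
  Discussion 40 × 0.07 = 2.8
  Studio work 54 × 0.15 = 8.1
  Reading responses 61 × 0.11 = 6.71
  Reflections 100 × 0.09 = 9
  Case studies 65 × 0.17 = 11.05
  Homework 56 × 0.41 = 22.96
Sum = 60.62
Extra credit: 60.62 + 3 = 63.62
63.62 is ≥ 62.5 and < 84 → Proficient

Proficient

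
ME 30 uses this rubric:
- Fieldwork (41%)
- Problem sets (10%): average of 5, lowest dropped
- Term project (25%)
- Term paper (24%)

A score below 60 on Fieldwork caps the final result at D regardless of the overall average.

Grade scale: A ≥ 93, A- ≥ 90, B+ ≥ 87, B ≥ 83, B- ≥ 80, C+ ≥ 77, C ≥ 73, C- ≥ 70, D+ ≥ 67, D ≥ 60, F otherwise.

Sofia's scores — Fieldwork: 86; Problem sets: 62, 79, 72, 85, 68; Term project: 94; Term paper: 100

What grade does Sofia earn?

Problem sets: drop 62 → average of remaining 4 = 304/4 = 76
Fieldwork score 86 ≥ 60: minimum met.
Weighted total:
  Fieldwork 86 × 0.41 = 35.26
  Problem sets 76 × 0.1 = 7.6
  Term project 94 × 0.25 = 23.5
  Term paper 100 × 0.24 = 24
Sum = 90.36
90.36 is ≥ 90 and < 93 → A-

A-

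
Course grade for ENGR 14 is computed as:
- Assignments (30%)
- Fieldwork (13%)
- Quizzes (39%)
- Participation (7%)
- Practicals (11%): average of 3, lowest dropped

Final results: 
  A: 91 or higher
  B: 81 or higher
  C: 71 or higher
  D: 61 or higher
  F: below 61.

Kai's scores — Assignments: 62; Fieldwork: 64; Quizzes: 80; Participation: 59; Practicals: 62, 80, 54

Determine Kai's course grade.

Practicals: drop 54 → average of remaining 2 = 142/2 = 71
Weighted total:
  Assignments 62 × 0.3 = 18.6
  Fieldwork 64 × 0.13 = 8.32
  Quizzes 80 × 0.39 = 31.2
  Participation 59 × 0.07 = 4.13
  Practicals 71 × 0.11 = 7.81
Sum = 70.06
70.06 is ≥ 61 and < 71 → D

D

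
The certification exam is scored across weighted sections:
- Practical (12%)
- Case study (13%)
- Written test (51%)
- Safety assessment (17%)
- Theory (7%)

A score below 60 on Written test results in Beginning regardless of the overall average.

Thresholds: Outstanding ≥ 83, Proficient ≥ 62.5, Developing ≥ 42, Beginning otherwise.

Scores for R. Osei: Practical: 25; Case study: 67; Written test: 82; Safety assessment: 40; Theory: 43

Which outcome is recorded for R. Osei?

Proficient

Written test score 82 ≥ 60: minimum met.
Weighted total:
  Practical 25 × 0.12 = 3
  Case study 67 × 0.13 = 8.71
  Written test 82 × 0.51 = 41.82
  Safety assessment 40 × 0.17 = 6.8
  Theory 43 × 0.07 = 3.01
Sum = 63.34
63.34 is ≥ 62.5 and < 83 → Proficient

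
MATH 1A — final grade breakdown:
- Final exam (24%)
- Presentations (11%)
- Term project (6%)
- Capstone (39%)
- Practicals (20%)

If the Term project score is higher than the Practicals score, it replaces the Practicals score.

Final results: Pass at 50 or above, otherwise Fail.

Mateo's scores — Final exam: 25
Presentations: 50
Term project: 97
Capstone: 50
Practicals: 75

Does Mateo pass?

Pass

Term project (97) > Practicals (75), so Practicals counts as 97.
Weighted total:
  Final exam 25 × 0.24 = 6
  Presentations 50 × 0.11 = 5.5
  Term project 97 × 0.06 = 5.82
  Capstone 50 × 0.39 = 19.5
  Practicals 97 × 0.2 = 19.4
Sum = 56.22
56.22 ≥ 50 → Pass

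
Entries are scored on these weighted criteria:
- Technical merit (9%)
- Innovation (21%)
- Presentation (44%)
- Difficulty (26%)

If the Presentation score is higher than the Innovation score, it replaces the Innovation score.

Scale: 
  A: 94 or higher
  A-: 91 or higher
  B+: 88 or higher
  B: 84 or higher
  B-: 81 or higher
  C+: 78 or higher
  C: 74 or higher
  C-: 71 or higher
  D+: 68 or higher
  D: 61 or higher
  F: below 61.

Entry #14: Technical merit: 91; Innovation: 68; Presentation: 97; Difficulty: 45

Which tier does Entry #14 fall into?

Presentation (97) > Innovation (68), so Innovation counts as 97.
Weighted total:
  Technical merit 91 × 0.09 = 8.19
  Innovation 97 × 0.21 = 20.37
  Presentation 97 × 0.44 = 42.68
  Difficulty 45 × 0.26 = 11.7
Sum = 82.94
82.94 is ≥ 81 and < 84 → B-

B-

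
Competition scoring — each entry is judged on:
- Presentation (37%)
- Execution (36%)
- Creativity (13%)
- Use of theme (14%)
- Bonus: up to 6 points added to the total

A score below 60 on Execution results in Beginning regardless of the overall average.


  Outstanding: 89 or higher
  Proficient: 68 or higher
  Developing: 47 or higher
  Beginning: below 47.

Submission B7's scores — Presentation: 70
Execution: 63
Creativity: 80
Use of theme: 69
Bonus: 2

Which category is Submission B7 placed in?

Execution score 63 ≥ 60: minimum met.
Weighted total:
  Presentation 70 × 0.37 = 25.9
  Execution 63 × 0.36 = 22.68
  Creativity 80 × 0.13 = 10.4
  Use of theme 69 × 0.14 = 9.66
Sum = 68.64
Bonus: 68.64 + 2 = 70.64
70.64 is ≥ 68 and < 89 → Proficient

Proficient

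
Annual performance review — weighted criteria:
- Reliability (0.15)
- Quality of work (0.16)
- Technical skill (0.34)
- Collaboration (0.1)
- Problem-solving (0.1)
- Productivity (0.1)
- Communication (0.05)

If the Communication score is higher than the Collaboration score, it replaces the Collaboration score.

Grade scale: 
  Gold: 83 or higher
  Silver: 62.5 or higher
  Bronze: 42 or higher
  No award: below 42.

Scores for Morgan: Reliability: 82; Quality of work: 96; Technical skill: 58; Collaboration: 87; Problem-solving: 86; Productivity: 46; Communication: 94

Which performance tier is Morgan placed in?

Silver

Communication (94) > Collaboration (87), so Collaboration counts as 94.
Weighted total:
  Reliability 82 × 0.15 = 12.3
  Quality of work 96 × 0.16 = 15.36
  Technical skill 58 × 0.34 = 19.72
  Collaboration 94 × 0.1 = 9.4
  Problem-solving 86 × 0.1 = 8.6
  Productivity 46 × 0.1 = 4.6
  Communication 94 × 0.05 = 4.7
Sum = 74.68
74.68 is ≥ 62.5 and < 83 → Silver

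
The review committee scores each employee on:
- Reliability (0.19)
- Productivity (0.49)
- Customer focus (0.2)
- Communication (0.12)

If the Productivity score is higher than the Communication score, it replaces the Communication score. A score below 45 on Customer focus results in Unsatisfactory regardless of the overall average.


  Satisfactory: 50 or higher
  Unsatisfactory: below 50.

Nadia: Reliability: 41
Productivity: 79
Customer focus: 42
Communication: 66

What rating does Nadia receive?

Productivity (79) > Communication (66), so Communication counts as 79.
Customer focus score 42 < 45: minimum not met.
Weighted total:
  Reliability 41 × 0.19 = 7.79
  Productivity 79 × 0.49 = 38.71
  Customer focus 42 × 0.2 = 8.4
  Communication 79 × 0.12 = 9.48
Sum = 64.38
Because the Customer focus minimum was not met, the result is Unsatisfactory.

Unsatisfactory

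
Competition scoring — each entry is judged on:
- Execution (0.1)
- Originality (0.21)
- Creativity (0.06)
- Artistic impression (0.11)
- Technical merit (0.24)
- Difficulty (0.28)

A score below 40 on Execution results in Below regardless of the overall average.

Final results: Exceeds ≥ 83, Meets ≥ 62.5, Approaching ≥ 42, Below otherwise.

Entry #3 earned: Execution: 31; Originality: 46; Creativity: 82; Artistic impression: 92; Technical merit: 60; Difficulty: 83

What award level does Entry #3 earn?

Execution score 31 < 40: minimum not met.
Weighted total:
  Execution 31 × 0.1 = 3.1
  Originality 46 × 0.21 = 9.66
  Creativity 82 × 0.06 = 4.92
  Artistic impression 92 × 0.11 = 10.12
  Technical merit 60 × 0.24 = 14.4
  Difficulty 83 × 0.28 = 23.24
Sum = 65.44
Because the Execution minimum was not met, the result is Below.

Below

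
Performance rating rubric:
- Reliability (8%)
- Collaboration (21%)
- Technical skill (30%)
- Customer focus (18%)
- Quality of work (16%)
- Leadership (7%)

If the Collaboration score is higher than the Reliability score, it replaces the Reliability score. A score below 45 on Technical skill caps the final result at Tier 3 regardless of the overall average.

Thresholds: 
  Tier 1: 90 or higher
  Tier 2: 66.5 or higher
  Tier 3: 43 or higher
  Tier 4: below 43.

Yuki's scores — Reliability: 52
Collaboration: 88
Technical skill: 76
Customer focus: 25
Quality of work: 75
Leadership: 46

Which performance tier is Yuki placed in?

Collaboration (88) > Reliability (52), so Reliability counts as 88.
Technical skill score 76 ≥ 45: minimum met.
Weighted total:
  Reliability 88 × 0.08 = 7.04
  Collaboration 88 × 0.21 = 18.48
  Technical skill 76 × 0.3 = 22.8
  Customer focus 25 × 0.18 = 4.5
  Quality of work 75 × 0.16 = 12
  Leadership 46 × 0.07 = 3.22
Sum = 68.04
68.04 is ≥ 66.5 and < 90 → Tier 2

Tier 2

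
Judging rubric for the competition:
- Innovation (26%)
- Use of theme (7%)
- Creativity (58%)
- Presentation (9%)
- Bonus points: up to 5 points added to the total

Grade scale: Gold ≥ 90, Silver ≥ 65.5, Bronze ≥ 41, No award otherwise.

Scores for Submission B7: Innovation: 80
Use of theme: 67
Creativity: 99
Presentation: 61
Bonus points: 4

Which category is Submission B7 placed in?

Weighted total:
  Innovation 80 × 0.26 = 20.8
  Use of theme 67 × 0.07 = 4.69
  Creativity 99 × 0.58 = 57.42
  Presentation 61 × 0.09 = 5.49
Sum = 88.4
Bonus points: 88.4 + 4 = 92.4
92.4 ≥ 90 → Gold

Gold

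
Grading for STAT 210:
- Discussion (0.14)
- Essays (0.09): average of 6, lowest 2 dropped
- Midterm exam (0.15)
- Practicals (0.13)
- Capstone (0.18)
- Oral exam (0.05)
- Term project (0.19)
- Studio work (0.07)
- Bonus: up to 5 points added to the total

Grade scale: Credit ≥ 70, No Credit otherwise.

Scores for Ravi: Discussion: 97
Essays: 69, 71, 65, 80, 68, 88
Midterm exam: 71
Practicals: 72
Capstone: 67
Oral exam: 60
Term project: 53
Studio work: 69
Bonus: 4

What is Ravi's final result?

Credit

Essays: drop 65, 68 → average of remaining 4 = 308/4 = 77
Weighted total:
  Discussion 97 × 0.14 = 13.58
  Essays 77 × 0.09 = 6.93
  Midterm exam 71 × 0.15 = 10.65
  Practicals 72 × 0.13 = 9.36
  Capstone 67 × 0.18 = 12.06
  Oral exam 60 × 0.05 = 3
  Term project 53 × 0.19 = 10.07
  Studio work 69 × 0.07 = 4.83
Sum = 70.48
Bonus: 70.48 + 4 = 74.48
74.48 ≥ 70 → Credit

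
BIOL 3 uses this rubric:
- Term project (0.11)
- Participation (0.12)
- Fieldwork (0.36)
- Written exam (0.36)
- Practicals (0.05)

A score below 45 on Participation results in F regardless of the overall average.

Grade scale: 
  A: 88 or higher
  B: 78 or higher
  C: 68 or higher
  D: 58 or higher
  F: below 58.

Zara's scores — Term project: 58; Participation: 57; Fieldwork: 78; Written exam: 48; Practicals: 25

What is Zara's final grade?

Participation score 57 ≥ 45: minimum met.
Weighted total:
  Term project 58 × 0.11 = 6.38
  Participation 57 × 0.12 = 6.84
  Fieldwork 78 × 0.36 = 28.08
  Written exam 48 × 0.36 = 17.28
  Practicals 25 × 0.05 = 1.25
Sum = 59.83
59.83 is ≥ 58 and < 68 → D

D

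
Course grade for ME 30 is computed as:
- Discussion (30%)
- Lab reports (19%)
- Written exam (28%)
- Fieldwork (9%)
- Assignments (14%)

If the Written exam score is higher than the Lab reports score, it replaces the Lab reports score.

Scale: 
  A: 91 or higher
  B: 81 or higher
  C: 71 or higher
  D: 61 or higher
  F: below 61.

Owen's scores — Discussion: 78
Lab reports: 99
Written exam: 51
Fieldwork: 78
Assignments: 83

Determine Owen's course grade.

Written exam (51) ≤ Lab reports (99), so Lab reports stays at 99.
Weighted total:
  Discussion 78 × 0.3 = 23.4
  Lab reports 99 × 0.19 = 18.81
  Written exam 51 × 0.28 = 14.28
  Fieldwork 78 × 0.09 = 7.02
  Assignments 83 × 0.14 = 11.62
Sum = 75.13
75.13 is ≥ 71 and < 81 → C

C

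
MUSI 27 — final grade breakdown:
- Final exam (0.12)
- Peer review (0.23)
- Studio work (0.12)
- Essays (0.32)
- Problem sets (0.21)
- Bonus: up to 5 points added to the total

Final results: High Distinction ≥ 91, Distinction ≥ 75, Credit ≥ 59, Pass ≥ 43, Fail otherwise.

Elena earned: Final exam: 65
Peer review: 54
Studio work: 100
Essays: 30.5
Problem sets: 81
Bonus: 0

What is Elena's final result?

Pass

Weighted total:
  Final exam 65 × 0.12 = 7.8
  Peer review 54 × 0.23 = 12.42
  Studio work 100 × 0.12 = 12
  Essays 30.5 × 0.32 = 9.76
  Problem sets 81 × 0.21 = 17.01
Sum = 58.99
Bonus: 58.99 + 0 = 58.99
58.99 is ≥ 43 and < 59 → Pass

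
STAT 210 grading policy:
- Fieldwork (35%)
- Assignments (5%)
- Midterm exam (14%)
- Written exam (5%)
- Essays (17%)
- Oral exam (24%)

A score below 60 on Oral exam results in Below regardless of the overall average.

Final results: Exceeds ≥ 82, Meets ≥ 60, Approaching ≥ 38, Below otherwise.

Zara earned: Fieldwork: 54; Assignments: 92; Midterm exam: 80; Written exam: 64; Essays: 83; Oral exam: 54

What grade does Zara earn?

Oral exam score 54 < 60: minimum not met.
Weighted total:
  Fieldwork 54 × 0.35 = 18.9
  Assignments 92 × 0.05 = 4.6
  Midterm exam 80 × 0.14 = 11.2
  Written exam 64 × 0.05 = 3.2
  Essays 83 × 0.17 = 14.11
  Oral exam 54 × 0.24 = 12.96
Sum = 64.97
Because the Oral exam minimum was not met, the result is Below.

Below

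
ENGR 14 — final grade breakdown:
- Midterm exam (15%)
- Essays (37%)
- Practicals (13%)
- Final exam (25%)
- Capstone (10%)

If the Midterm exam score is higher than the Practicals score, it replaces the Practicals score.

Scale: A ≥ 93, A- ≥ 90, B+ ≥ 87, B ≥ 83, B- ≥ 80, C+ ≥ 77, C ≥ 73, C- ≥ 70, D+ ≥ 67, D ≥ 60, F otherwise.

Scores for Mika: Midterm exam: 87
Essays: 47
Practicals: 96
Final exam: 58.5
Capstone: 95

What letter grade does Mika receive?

D+

Midterm exam (87) ≤ Practicals (96), so Practicals stays at 96.
Weighted total:
  Midterm exam 87 × 0.15 = 13.05
  Essays 47 × 0.37 = 17.39
  Practicals 96 × 0.13 = 12.48
  Final exam 58.5 × 0.25 = 14.625
  Capstone 95 × 0.1 = 9.5
Sum = 67.045
67.045 is ≥ 67 and < 70 → D+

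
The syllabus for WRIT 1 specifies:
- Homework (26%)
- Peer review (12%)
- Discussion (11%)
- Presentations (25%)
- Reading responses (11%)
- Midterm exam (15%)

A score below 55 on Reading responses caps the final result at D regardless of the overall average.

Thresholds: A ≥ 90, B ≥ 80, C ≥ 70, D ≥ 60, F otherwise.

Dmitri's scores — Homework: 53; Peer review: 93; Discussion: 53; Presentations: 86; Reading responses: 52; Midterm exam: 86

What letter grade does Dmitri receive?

D

Reading responses score 52 < 55: minimum not met.
Weighted total:
  Homework 53 × 0.26 = 13.78
  Peer review 93 × 0.12 = 11.16
  Discussion 53 × 0.11 = 5.83
  Presentations 86 × 0.25 = 21.5
  Reading responses 52 × 0.11 = 5.72
  Midterm exam 86 × 0.15 = 12.9
Sum = 70.89
70.89 would be C; cap at D applies → D.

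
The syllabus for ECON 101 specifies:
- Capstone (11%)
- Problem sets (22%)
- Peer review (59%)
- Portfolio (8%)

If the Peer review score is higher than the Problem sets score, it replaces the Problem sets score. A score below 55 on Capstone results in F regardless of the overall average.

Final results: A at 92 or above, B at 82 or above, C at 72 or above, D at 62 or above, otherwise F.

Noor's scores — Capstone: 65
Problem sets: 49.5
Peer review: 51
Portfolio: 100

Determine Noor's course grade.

Peer review (51) > Problem sets (49.5), so Problem sets counts as 51.
Capstone score 65 ≥ 55: minimum met.
Weighted total:
  Capstone 65 × 0.11 = 7.15
  Problem sets 51 × 0.22 = 11.22
  Peer review 51 × 0.59 = 30.09
  Portfolio 100 × 0.08 = 8
Sum = 56.46
56.46 < 62 → F

F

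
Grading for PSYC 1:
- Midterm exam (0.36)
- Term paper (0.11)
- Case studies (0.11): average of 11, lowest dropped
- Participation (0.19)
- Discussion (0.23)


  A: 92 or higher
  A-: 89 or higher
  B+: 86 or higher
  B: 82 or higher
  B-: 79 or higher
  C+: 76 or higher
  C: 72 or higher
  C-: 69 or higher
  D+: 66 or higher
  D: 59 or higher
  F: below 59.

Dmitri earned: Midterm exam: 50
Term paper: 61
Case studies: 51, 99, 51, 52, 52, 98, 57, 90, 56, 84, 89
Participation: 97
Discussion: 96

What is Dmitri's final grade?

C

Case studies: drop 51 → average of remaining 10 = 728/10 = 72.8
Weighted total:
  Midterm exam 50 × 0.36 = 18
  Term paper 61 × 0.11 = 6.71
  Case studies 72.8 × 0.11 = 8.008
  Participation 97 × 0.19 = 18.43
  Discussion 96 × 0.23 = 22.08
Sum = 73.228
73.228 is ≥ 72 and < 76 → C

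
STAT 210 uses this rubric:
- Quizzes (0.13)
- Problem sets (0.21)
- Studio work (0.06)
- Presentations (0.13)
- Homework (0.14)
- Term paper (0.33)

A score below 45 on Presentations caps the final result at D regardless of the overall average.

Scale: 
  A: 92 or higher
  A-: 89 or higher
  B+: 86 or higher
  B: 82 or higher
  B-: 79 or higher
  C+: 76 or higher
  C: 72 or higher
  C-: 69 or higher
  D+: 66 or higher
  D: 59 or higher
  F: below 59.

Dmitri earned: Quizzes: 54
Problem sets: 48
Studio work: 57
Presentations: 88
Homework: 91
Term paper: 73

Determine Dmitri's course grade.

D+

Presentations score 88 ≥ 45: minimum met.
Weighted total:
  Quizzes 54 × 0.13 = 7.02
  Problem sets 48 × 0.21 = 10.08
  Studio work 57 × 0.06 = 3.42
  Presentations 88 × 0.13 = 11.44
  Homework 91 × 0.14 = 12.74
  Term paper 73 × 0.33 = 24.09
Sum = 68.79
68.79 is ≥ 66 and < 69 → D+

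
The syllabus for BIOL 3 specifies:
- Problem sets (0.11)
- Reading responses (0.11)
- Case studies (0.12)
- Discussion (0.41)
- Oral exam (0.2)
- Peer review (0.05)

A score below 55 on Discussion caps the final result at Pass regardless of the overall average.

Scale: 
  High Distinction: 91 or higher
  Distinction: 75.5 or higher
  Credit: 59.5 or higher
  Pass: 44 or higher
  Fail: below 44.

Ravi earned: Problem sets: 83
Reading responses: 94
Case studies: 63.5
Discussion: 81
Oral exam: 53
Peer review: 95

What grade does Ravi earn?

Distinction

Discussion score 81 ≥ 55: minimum met.
Weighted total:
  Problem sets 83 × 0.11 = 9.13
  Reading responses 94 × 0.11 = 10.34
  Case studies 63.5 × 0.12 = 7.62
  Discussion 81 × 0.41 = 33.21
  Oral exam 53 × 0.2 = 10.6
  Peer review 95 × 0.05 = 4.75
Sum = 75.65
75.65 is ≥ 75.5 and < 91 → Distinction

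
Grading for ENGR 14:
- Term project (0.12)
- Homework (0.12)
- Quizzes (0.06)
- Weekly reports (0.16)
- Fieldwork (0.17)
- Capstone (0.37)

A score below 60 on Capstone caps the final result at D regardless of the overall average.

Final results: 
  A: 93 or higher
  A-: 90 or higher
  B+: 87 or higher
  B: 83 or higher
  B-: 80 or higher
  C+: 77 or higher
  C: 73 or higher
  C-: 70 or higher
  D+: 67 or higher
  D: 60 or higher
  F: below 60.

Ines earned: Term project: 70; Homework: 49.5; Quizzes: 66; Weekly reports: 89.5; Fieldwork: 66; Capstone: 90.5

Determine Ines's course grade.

C+

Capstone score 90.5 ≥ 60: minimum met.
Weighted total:
  Term project 70 × 0.12 = 8.4
  Homework 49.5 × 0.12 = 5.94
  Quizzes 66 × 0.06 = 3.96
  Weekly reports 89.5 × 0.16 = 14.32
  Fieldwork 66 × 0.17 = 11.22
  Capstone 90.5 × 0.37 = 33.485
Sum = 77.325
77.325 is ≥ 77 and < 80 → C+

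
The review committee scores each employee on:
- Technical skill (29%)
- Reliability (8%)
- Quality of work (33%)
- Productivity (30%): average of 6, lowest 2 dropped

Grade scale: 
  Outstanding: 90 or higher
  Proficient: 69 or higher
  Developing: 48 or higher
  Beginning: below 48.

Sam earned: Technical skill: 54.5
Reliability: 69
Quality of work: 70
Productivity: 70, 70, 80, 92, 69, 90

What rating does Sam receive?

Proficient

Productivity: drop 69, 70 → average of remaining 4 = 332/4 = 83
Weighted total:
  Technical skill 54.5 × 0.29 = 15.805
  Reliability 69 × 0.08 = 5.52
  Quality of work 70 × 0.33 = 23.1
  Productivity 83 × 0.3 = 24.9
Sum = 69.325
69.325 is ≥ 69 and < 90 → Proficient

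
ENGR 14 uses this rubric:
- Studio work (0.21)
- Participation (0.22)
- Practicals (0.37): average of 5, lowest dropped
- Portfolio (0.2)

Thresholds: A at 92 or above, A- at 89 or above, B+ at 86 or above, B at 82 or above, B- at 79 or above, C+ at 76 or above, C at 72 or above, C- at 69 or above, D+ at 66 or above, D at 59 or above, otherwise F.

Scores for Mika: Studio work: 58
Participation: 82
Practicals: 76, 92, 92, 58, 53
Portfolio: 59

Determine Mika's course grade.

Practicals: drop 53 → average of remaining 4 = 318/4 = 79.5
Weighted total:
  Studio work 58 × 0.21 = 12.18
  Participation 82 × 0.22 = 18.04
  Practicals 79.5 × 0.37 = 29.415
  Portfolio 59 × 0.2 = 11.8
Sum = 71.435
71.435 is ≥ 69 and < 72 → C-

C-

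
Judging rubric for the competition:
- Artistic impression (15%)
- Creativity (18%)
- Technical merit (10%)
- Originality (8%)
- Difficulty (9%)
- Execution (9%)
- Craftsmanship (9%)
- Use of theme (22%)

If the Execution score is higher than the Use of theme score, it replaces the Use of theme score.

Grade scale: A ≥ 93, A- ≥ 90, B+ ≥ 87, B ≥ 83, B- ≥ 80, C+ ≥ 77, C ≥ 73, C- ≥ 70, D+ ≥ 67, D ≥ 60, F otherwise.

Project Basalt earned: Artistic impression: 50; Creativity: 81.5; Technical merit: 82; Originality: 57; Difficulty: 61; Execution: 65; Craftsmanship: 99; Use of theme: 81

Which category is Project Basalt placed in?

C

Execution (65) ≤ Use of theme (81), so Use of theme stays at 81.
Weighted total:
  Artistic impression 50 × 0.15 = 7.5
  Creativity 81.5 × 0.18 = 14.67
  Technical merit 82 × 0.1 = 8.2
  Originality 57 × 0.08 = 4.56
  Difficulty 61 × 0.09 = 5.49
  Execution 65 × 0.09 = 5.85
  Craftsmanship 99 × 0.09 = 8.91
  Use of theme 81 × 0.22 = 17.82
Sum = 73
73 is ≥ 73 and < 77 → C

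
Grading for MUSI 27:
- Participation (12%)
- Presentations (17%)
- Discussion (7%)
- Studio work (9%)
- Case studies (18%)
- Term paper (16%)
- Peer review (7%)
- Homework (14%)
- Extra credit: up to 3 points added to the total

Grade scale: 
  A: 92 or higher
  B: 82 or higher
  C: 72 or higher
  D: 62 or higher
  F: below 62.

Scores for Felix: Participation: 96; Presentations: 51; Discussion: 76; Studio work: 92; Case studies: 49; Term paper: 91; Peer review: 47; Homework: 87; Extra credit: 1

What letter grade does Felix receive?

Weighted total:
  Participation 96 × 0.12 = 11.52
  Presentations 51 × 0.17 = 8.67
  Discussion 76 × 0.07 = 5.32
  Studio work 92 × 0.09 = 8.28
  Case studies 49 × 0.18 = 8.82
  Term paper 91 × 0.16 = 14.56
  Peer review 47 × 0.07 = 3.29
  Homework 87 × 0.14 = 12.18
Sum = 72.64
Extra credit: 72.64 + 1 = 73.64
73.64 is ≥ 72 and < 82 → C

C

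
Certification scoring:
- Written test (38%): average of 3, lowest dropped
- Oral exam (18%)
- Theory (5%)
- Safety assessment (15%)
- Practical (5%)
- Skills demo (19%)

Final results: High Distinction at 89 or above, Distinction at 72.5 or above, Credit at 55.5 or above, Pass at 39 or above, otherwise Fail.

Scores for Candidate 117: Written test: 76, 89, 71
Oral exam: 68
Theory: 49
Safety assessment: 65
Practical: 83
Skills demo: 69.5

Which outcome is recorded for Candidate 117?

Written test: drop 71 → average of remaining 2 = 165/2 = 82.5
Weighted total:
  Written test 82.5 × 0.38 = 31.35
  Oral exam 68 × 0.18 = 12.24
  Theory 49 × 0.05 = 2.45
  Safety assessment 65 × 0.15 = 9.75
  Practical 83 × 0.05 = 4.15
  Skills demo 69.5 × 0.19 = 13.205
Sum = 73.145
73.145 is ≥ 72.5 and < 89 → Distinction

Distinction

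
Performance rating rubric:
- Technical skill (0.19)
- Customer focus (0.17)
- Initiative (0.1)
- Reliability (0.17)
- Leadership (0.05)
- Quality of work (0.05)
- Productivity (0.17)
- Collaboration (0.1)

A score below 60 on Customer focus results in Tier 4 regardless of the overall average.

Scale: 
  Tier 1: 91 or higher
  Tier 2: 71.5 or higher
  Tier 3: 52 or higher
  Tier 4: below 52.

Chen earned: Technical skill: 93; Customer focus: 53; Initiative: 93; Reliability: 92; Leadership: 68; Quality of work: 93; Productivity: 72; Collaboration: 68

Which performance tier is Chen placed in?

Tier 4

Customer focus score 53 < 60: minimum not met.
Weighted total:
  Technical skill 93 × 0.19 = 17.67
  Customer focus 53 × 0.17 = 9.01
  Initiative 93 × 0.1 = 9.3
  Reliability 92 × 0.17 = 15.64
  Leadership 68 × 0.05 = 3.4
  Quality of work 93 × 0.05 = 4.65
  Productivity 72 × 0.17 = 12.24
  Collaboration 68 × 0.1 = 6.8
Sum = 78.71
Because the Customer focus minimum was not met, the result is Tier 4.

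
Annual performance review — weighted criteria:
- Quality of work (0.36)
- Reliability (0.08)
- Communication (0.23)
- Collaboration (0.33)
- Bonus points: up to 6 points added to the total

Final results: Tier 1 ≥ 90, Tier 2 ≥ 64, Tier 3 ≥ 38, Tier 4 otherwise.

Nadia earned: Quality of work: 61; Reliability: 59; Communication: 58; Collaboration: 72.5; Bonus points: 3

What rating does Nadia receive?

Weighted total:
  Quality of work 61 × 0.36 = 21.96
  Reliability 59 × 0.08 = 4.72
  Communication 58 × 0.23 = 13.34
  Collaboration 72.5 × 0.33 = 23.925
Sum = 63.945
Bonus points: 63.945 + 3 = 66.945
66.945 is ≥ 64 and < 90 → Tier 2

Tier 2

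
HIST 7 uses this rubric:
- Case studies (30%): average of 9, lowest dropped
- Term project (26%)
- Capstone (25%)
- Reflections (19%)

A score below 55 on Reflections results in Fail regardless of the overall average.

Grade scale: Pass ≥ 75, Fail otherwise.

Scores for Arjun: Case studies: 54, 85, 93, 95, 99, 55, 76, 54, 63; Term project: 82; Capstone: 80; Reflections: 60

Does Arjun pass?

Case studies: drop 54 → average of remaining 8 = 620/8 = 77.5
Reflections score 60 ≥ 55: minimum met.
Weighted total:
  Case studies 77.5 × 0.3 = 23.25
  Term project 82 × 0.26 = 21.32
  Capstone 80 × 0.25 = 20
  Reflections 60 × 0.19 = 11.4
Sum = 75.97
75.97 ≥ 75 → Pass

Pass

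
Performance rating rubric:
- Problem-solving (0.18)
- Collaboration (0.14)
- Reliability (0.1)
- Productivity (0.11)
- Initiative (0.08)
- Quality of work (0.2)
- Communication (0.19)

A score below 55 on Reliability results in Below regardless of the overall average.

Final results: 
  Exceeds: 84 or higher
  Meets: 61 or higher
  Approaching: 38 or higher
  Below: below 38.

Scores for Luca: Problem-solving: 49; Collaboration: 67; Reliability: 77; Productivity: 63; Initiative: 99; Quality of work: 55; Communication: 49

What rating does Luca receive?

Meets

Reliability score 77 ≥ 55: minimum met.
Weighted total:
  Problem-solving 49 × 0.18 = 8.82
  Collaboration 67 × 0.14 = 9.38
  Reliability 77 × 0.1 = 7.7
  Productivity 63 × 0.11 = 6.93
  Initiative 99 × 0.08 = 7.92
  Quality of work 55 × 0.2 = 11
  Communication 49 × 0.19 = 9.31
Sum = 61.06
61.06 is ≥ 61 and < 84 → Meets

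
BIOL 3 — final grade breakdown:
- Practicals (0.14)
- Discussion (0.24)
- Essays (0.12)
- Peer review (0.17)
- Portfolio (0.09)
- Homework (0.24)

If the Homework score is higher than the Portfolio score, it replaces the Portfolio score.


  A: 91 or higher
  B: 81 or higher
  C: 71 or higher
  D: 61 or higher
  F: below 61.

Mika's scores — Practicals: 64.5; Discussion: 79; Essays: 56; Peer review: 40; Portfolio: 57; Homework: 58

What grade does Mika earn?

Homework (58) > Portfolio (57), so Portfolio counts as 58.
Weighted total:
  Practicals 64.5 × 0.14 = 9.03
  Discussion 79 × 0.24 = 18.96
  Essays 56 × 0.12 = 6.72
  Peer review 40 × 0.17 = 6.8
  Portfolio 58 × 0.09 = 5.22
  Homework 58 × 0.24 = 13.92
Sum = 60.65
60.65 < 61 → F

F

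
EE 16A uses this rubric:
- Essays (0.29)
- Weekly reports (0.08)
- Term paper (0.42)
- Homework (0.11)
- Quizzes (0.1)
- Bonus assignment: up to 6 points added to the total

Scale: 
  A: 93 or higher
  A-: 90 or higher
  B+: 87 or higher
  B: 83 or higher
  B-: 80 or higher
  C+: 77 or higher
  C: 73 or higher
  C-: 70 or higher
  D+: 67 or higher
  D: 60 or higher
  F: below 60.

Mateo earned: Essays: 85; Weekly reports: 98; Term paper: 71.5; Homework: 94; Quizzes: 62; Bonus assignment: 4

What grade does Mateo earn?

Weighted total:
  Essays 85 × 0.29 = 24.65
  Weekly reports 98 × 0.08 = 7.84
  Term paper 71.5 × 0.42 = 30.03
  Homework 94 × 0.11 = 10.34
  Quizzes 62 × 0.1 = 6.2
Sum = 79.06
Bonus assignment: 79.06 + 4 = 83.06
83.06 is ≥ 83 and < 87 → B

B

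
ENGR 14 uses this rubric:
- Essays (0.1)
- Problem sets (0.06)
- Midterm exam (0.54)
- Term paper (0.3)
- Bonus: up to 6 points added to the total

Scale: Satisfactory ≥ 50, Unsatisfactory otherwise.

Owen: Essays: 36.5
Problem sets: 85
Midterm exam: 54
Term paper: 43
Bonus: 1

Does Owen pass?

Satisfactory

Weighted total:
  Essays 36.5 × 0.1 = 3.65
  Problem sets 85 × 0.06 = 5.1
  Midterm exam 54 × 0.54 = 29.16
  Term paper 43 × 0.3 = 12.9
Sum = 50.81
Bonus: 50.81 + 1 = 51.81
51.81 ≥ 50 → Satisfactory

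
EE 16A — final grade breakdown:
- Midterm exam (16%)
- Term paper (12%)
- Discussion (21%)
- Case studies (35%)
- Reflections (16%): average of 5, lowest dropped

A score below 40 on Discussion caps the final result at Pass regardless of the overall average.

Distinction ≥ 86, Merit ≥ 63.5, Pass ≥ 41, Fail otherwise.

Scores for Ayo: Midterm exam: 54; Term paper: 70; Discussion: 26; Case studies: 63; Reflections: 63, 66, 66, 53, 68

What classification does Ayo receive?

Reflections: drop 53 → average of remaining 4 = 263/4 = 65.75
Discussion score 26 < 40: minimum not met.
Weighted total:
  Midterm exam 54 × 0.16 = 8.64
  Term paper 70 × 0.12 = 8.4
  Discussion 26 × 0.21 = 5.46
  Case studies 63 × 0.35 = 22.05
  Reflections 65.75 × 0.16 = 10.52
Sum = 55.07
55.07 would be Pass; cap at Pass applies → Pass.

Pass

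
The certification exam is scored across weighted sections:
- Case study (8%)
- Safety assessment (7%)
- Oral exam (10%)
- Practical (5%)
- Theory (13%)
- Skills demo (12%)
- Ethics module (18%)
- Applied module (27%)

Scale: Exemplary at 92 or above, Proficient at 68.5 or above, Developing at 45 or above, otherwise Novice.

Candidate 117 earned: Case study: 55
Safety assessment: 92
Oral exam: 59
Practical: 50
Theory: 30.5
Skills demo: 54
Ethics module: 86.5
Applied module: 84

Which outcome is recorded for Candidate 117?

Developing

Weighted total:
  Case study 55 × 0.08 = 4.4
  Safety assessment 92 × 0.07 = 6.44
  Oral exam 59 × 0.1 = 5.9
  Practical 50 × 0.05 = 2.5
  Theory 30.5 × 0.13 = 3.965
  Skills demo 54 × 0.12 = 6.48
  Ethics module 86.5 × 0.18 = 15.57
  Applied module 84 × 0.27 = 22.68
Sum = 67.935
67.935 is ≥ 45 and < 68.5 → Developing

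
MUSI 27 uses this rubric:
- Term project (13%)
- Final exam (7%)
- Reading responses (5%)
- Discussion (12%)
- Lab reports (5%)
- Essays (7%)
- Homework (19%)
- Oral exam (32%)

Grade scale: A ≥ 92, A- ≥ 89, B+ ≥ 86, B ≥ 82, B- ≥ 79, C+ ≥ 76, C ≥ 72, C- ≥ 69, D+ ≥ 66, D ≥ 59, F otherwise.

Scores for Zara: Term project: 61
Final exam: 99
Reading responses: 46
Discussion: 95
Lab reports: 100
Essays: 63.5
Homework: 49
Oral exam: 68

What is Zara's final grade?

Weighted total:
  Term project 61 × 0.13 = 7.93
  Final exam 99 × 0.07 = 6.93
  Reading responses 46 × 0.05 = 2.3
  Discussion 95 × 0.12 = 11.4
  Lab reports 100 × 0.05 = 5
  Essays 63.5 × 0.07 = 4.445
  Homework 49 × 0.19 = 9.31
  Oral exam 68 × 0.32 = 21.76
Sum = 69.075
69.075 is ≥ 69 and < 72 → C-

C-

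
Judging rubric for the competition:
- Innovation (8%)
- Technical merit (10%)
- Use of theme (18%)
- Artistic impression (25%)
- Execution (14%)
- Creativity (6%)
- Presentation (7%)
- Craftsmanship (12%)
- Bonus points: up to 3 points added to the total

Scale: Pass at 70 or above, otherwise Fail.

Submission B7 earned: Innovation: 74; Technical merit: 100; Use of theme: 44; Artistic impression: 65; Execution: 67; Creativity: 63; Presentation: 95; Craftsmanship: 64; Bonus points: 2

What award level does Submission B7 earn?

Weighted total:
  Innovation 74 × 0.08 = 5.92
  Technical merit 100 × 0.1 = 10
  Use of theme 44 × 0.18 = 7.92
  Artistic impression 65 × 0.25 = 16.25
  Execution 67 × 0.14 = 9.38
  Creativity 63 × 0.06 = 3.78
  Presentation 95 × 0.07 = 6.65
  Craftsmanship 64 × 0.12 = 7.68
Sum = 67.58
Bonus points: 67.58 + 2 = 69.58
69.58 < 70 → Fail

Fail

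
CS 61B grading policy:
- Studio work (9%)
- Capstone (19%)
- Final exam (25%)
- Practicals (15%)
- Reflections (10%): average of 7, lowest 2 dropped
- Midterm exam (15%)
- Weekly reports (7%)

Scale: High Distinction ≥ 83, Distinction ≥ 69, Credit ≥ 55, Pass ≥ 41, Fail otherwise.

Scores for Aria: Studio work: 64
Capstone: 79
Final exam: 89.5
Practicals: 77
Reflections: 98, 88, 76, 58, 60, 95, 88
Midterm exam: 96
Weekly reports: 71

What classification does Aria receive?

Reflections: drop 58, 60 → average of remaining 5 = 445/5 = 89
Weighted total:
  Studio work 64 × 0.09 = 5.76
  Capstone 79 × 0.19 = 15.01
  Final exam 89.5 × 0.25 = 22.375
  Practicals 77 × 0.15 = 11.55
  Reflections 89 × 0.1 = 8.9
  Midterm exam 96 × 0.15 = 14.4
  Weekly reports 71 × 0.07 = 4.97
Sum = 82.965
82.965 is ≥ 69 and < 83 → Distinction

Distinction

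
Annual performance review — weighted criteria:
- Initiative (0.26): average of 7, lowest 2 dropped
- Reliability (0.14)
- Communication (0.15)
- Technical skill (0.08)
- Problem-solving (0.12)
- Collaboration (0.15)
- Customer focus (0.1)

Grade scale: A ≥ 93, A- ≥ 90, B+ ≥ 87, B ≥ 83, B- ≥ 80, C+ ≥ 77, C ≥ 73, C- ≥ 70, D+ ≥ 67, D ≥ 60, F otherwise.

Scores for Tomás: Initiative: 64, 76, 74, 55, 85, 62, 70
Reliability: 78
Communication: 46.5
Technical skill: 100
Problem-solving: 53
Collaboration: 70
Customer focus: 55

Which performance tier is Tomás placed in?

D+

Initiative: drop 55, 62 → average of remaining 5 = 369/5 = 73.8
Weighted total:
  Initiative 73.8 × 0.26 = 19.188
  Reliability 78 × 0.14 = 10.92
  Communication 46.5 × 0.15 = 6.975
  Technical skill 100 × 0.08 = 8
  Problem-solving 53 × 0.12 = 6.36
  Collaboration 70 × 0.15 = 10.5
  Customer focus 55 × 0.1 = 5.5
Sum = 67.443
67.443 is ≥ 67 and < 70 → D+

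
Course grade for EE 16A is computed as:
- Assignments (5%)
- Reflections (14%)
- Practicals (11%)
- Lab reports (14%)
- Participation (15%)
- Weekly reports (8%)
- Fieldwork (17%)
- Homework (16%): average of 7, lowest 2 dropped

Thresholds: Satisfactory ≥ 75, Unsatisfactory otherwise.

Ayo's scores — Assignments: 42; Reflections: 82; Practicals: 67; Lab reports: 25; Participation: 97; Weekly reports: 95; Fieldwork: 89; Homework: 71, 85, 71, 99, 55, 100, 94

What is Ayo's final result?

Satisfactory

Homework: drop 55, 71 → average of remaining 5 = 449/5 = 89.8
Weighted total:
  Assignments 42 × 0.05 = 2.1
  Reflections 82 × 0.14 = 11.48
  Practicals 67 × 0.11 = 7.37
  Lab reports 25 × 0.14 = 3.5
  Participation 97 × 0.15 = 14.55
  Weekly reports 95 × 0.08 = 7.6
  Fieldwork 89 × 0.17 = 15.13
  Homework 89.8 × 0.16 = 14.368
Sum = 76.098
76.098 ≥ 75 → Satisfactory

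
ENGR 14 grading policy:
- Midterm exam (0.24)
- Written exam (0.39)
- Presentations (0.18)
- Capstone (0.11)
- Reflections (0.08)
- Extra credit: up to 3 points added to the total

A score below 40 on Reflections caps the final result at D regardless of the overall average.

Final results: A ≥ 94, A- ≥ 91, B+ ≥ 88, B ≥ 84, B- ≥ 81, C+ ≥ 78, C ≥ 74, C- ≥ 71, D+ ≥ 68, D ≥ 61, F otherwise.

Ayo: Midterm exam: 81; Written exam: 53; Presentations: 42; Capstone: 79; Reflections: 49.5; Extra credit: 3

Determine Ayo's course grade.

D

Reflections score 49.5 ≥ 40: minimum met.
Weighted total:
  Midterm exam 81 × 0.24 = 19.44
  Written exam 53 × 0.39 = 20.67
  Presentations 42 × 0.18 = 7.56
  Capstone 79 × 0.11 = 8.69
  Reflections 49.5 × 0.08 = 3.96
Sum = 60.32
Extra credit: 60.32 + 3 = 63.32
63.32 is ≥ 61 and < 68 → D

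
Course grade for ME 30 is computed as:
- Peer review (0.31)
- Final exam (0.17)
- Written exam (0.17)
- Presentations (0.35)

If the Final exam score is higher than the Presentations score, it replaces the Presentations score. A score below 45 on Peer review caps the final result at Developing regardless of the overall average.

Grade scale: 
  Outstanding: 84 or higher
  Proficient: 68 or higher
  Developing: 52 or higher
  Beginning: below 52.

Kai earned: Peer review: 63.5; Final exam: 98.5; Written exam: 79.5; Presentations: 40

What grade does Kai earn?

Outstanding

Final exam (98.5) > Presentations (40), so Presentations counts as 98.5.
Peer review score 63.5 ≥ 45: minimum met.
Weighted total:
  Peer review 63.5 × 0.31 = 19.685
  Final exam 98.5 × 0.17 = 16.745
  Written exam 79.5 × 0.17 = 13.515
  Presentations 98.5 × 0.35 = 34.475
Sum = 84.42
84.42 ≥ 84 → Outstanding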